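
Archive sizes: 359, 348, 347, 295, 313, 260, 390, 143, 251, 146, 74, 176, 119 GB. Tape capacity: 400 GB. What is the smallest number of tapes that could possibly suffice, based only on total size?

Total size = 359 + 348 + 347 + 295 + 313 + 260 + 390 + 143 + 251 + 146 + 74 + 176 + 119 = 3221 GB.
⌈3221 / 400⌉ = 9.

9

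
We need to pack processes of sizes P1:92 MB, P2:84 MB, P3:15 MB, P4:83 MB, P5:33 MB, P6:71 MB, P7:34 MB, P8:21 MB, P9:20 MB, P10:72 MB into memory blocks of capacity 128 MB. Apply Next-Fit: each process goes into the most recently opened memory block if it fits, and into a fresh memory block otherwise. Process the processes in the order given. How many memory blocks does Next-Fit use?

memory block 1: place P1 (92 MB), 36 MB left
memory block 2: place P2 (84 MB), 44 MB left
memory block 2: place P3 (15 MB), 29 MB left
memory block 3: place P4 (83 MB), 45 MB left
memory block 3: place P5 (33 MB), 12 MB left
memory block 4: place P6 (71 MB), 57 MB left
memory block 4: place P7 (34 MB), 23 MB left
memory block 4: place P8 (21 MB), 2 MB left
memory block 5: place P9 (20 MB), 108 MB left
memory block 5: place P10 (72 MB), 36 MB left
Final memory blocks: [92] [84,15] [83,33] [71,34,21] [20,72].

5 memory blocks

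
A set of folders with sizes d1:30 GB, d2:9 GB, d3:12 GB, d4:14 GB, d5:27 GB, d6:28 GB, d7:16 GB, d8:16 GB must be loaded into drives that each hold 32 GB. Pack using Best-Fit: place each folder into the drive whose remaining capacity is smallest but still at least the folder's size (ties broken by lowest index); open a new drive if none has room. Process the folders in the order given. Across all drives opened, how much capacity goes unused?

Put d1 (30 GB) in drive 1; 2 GB remain.
Put d2 (9 GB) in drive 2; 23 GB remain.
Put d3 (12 GB) in drive 2; 11 GB remain.
Put d4 (14 GB) in drive 3; 18 GB remain.
Put d5 (27 GB) in drive 4; 5 GB remain.
Put d6 (28 GB) in drive 5; 4 GB remain.
Put d7 (16 GB) in drive 3; 2 GB remain.
Put d8 (16 GB) in drive 6; 16 GB remain.
6 drives × 32 GB = 192 GB; used 152 GB; unused 40 GB.

40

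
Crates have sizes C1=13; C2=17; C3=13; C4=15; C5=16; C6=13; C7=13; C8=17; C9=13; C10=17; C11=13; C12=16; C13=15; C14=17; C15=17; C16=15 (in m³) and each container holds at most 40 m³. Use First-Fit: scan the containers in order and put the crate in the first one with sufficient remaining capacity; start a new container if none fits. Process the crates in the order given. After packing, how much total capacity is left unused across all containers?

C1 (13 m³) → container 1 (remaining 27 m³)
C2 (17 m³) → container 1 (remaining 10 m³)
C3 (13 m³) → container 2 (remaining 27 m³)
C4 (15 m³) → container 2 (remaining 12 m³)
C5 (16 m³) → container 3 (remaining 24 m³)
C6 (13 m³) → container 3 (remaining 11 m³)
C7 (13 m³) → container 4 (remaining 27 m³)
C8 (17 m³) → container 4 (remaining 10 m³)
C9 (13 m³) → container 5 (remaining 27 m³)
C10 (17 m³) → container 5 (remaining 10 m³)
C11 (13 m³) → container 6 (remaining 27 m³)
C12 (16 m³) → container 6 (remaining 11 m³)
C13 (15 m³) → container 7 (remaining 25 m³)
C14 (17 m³) → container 7 (remaining 8 m³)
C15 (17 m³) → container 8 (remaining 23 m³)
C16 (15 m³) → container 8 (remaining 8 m³)
8 containers × 40 m³ = 320 m³; used 240 m³; unused 80 m³.

80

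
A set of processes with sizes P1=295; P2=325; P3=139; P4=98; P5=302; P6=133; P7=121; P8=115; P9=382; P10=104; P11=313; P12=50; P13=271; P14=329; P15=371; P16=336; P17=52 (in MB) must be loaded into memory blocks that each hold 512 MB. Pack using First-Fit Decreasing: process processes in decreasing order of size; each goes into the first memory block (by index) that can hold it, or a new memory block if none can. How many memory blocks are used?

9

Sorted descending: 382, 371, 336, 329, 325, 313, 302, 295, 271, 139, 133, 121, 115, 104, 98, 52, 50.
Put 382 MB in memory block 1; 130 MB remain.
Put 371 MB in memory block 2; 141 MB remain.
Put 336 MB in memory block 3; 176 MB remain.
Put 329 MB in memory block 4; 183 MB remain.
Put 325 MB in memory block 5; 187 MB remain.
Put 313 MB in memory block 6; 199 MB remain.
Put 302 MB in memory block 7; 210 MB remain.
Put 295 MB in memory block 8; 217 MB remain.
Put 271 MB in memory block 9; 241 MB remain.
Put 139 MB in memory block 2; 2 MB remain.
Put 133 MB in memory block 3; 43 MB remain.
Put 121 MB in memory block 1; 9 MB remain.
Put 115 MB in memory block 4; 68 MB remain.
Put 104 MB in memory block 5; 83 MB remain.
Put 98 MB in memory block 6; 101 MB remain.
Put 52 MB in memory block 4; 16 MB remain.
Put 50 MB in memory block 5; 33 MB remain.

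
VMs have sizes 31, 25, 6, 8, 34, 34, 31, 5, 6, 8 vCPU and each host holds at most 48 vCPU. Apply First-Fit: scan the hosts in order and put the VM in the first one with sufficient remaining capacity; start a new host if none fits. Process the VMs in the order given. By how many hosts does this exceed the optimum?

First-Fit: [31,6,8] [25,5,6,8] [34] [34] [31] → 5 hosts.
5 VMs exceed 24 vCPU (half the capacity), and no two of those can share a host, so at least 5 hosts are needed.
So 5 is already optimal.

0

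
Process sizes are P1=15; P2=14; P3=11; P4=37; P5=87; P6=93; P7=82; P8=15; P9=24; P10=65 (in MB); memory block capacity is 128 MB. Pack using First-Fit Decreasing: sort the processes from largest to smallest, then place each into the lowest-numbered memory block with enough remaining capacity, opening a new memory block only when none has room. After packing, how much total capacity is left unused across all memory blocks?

69

Sorted descending: 93, 87, 82, 65, 37, 24, 15, 15, 14, 11.
memory block 1: place 93 MB, 35 MB left
memory block 2: place 87 MB, 41 MB left
memory block 3: place 82 MB, 46 MB left
memory block 4: place 65 MB, 63 MB left
memory block 2: place 37 MB, 4 MB left
memory block 1: place 24 MB, 11 MB left
memory block 3: place 15 MB, 31 MB left
memory block 3: place 15 MB, 16 MB left
memory block 3: place 14 MB, 2 MB left
memory block 1: place 11 MB, 0 MB left
4 memory blocks × 128 MB = 512 MB; used 443 MB; unused 69 MB.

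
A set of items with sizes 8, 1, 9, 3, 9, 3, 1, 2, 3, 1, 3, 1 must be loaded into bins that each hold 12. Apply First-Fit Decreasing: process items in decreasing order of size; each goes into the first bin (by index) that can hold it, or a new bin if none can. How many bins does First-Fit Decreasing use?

Sorted descending: 9, 9, 8, 3, 3, 3, 3, 2, 1, 1, 1, 1.
Put 9 in bin 1; 3 remain.
Put 9 in bin 2; 3 remain.
Put 8 in bin 3; 4 remain.
Put 3 in bin 1; 0 remain.
Put 3 in bin 2; 0 remain.
Put 3 in bin 3; 1 remain.
Put 3 in bin 4; 9 remain.
Put 2 in bin 4; 7 remain.
Put 1 in bin 3; 0 remain.
Put 1 in bin 4; 6 remain.
Put 1 in bin 4; 5 remain.
Put 1 in bin 4; 4 remain.
Final bins: [9,3] [9,3] [8,3,1] [3,2,1,1,1].

4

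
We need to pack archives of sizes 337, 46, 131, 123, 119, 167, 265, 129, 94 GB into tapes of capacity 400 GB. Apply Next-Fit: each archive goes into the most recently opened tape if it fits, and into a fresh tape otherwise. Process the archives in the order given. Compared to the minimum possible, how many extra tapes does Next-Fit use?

1

Next-Fit: [337,46] [131,123,119] [167] [265,129] [94] → 5 tapes.
Total size 1411 GB; any packing needs at least ⌈1411/400⌉ = 4 tapes.
An optimal packing achieves that bound: [337,46] [265,131] [167,129,94] [123,119] → 4 tapes.
Excess: 5 − 4 = 1.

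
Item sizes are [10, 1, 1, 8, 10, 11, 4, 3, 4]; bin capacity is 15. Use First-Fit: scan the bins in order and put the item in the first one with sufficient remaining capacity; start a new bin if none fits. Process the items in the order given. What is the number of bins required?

10 → bin 1 (remaining 5)
1 → bin 1 (remaining 4)
1 → bin 1 (remaining 3)
8 → bin 2 (remaining 7)
10 → bin 3 (remaining 5)
11 → bin 4 (remaining 4)
4 → bin 2 (remaining 3)
3 → bin 1 (remaining 0)
4 → bin 3 (remaining 1)

4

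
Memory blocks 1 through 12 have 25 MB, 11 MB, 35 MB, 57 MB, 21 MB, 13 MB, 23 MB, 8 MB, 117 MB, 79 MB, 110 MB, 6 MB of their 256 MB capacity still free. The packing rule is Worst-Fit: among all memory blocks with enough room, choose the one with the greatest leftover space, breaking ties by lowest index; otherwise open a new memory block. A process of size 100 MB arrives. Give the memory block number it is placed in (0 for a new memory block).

9

Memory blocks with room: memory block 9 (117 MB), memory block 11 (110 MB).
Most room is memory block 9 with 117 MB free.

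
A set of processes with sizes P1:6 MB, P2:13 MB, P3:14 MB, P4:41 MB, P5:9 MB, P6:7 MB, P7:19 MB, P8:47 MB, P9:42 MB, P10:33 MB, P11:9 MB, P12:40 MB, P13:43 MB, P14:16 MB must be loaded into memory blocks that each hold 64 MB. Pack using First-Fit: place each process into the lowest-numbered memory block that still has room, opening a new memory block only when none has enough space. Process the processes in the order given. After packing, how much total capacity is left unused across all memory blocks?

109

Put P1 (6 MB) in memory block 1; 58 MB remain.
Put P2 (13 MB) in memory block 1; 45 MB remain.
Put P3 (14 MB) in memory block 1; 31 MB remain.
Put P4 (41 MB) in memory block 2; 23 MB remain.
Put P5 (9 MB) in memory block 1; 22 MB remain.
Put P6 (7 MB) in memory block 1; 15 MB remain.
Put P7 (19 MB) in memory block 2; 4 MB remain.
Put P8 (47 MB) in memory block 3; 17 MB remain.
Put P9 (42 MB) in memory block 4; 22 MB remain.
Put P10 (33 MB) in memory block 5; 31 MB remain.
Put P11 (9 MB) in memory block 1; 6 MB remain.
Put P12 (40 MB) in memory block 6; 24 MB remain.
Put P13 (43 MB) in memory block 7; 21 MB remain.
Put P14 (16 MB) in memory block 3; 1 MB remain.
7 memory blocks × 64 MB = 448 MB; used 339 MB; unused 109 MB.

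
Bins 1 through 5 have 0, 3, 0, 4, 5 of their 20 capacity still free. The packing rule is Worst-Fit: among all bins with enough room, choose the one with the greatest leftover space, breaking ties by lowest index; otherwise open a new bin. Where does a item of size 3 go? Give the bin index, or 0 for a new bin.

5

Bins with room: bin 2 (3), bin 4 (4), bin 5 (5).
Most room is bin 5 with 5 free.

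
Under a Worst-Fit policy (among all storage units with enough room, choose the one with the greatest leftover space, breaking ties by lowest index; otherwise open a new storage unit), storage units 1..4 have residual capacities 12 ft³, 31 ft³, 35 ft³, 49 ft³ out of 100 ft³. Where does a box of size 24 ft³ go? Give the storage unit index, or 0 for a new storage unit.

Storage units with room: storage unit 2 (31 ft³), storage unit 3 (35 ft³), storage unit 4 (49 ft³).
Most room is storage unit 4 with 49 ft³ free.

4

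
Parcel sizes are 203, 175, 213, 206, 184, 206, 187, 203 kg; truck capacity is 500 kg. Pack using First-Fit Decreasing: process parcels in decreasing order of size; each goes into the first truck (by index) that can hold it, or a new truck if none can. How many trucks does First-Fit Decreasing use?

4 trucks

Sorted descending: 213, 206, 206, 203, 203, 187, 184, 175.
Put 213 kg in truck 1; 287 kg remain.
Put 206 kg in truck 1; 81 kg remain.
Put 206 kg in truck 2; 294 kg remain.
Put 203 kg in truck 2; 91 kg remain.
Put 203 kg in truck 3; 297 kg remain.
Put 187 kg in truck 3; 110 kg remain.
Put 184 kg in truck 4; 316 kg remain.
Put 175 kg in truck 4; 141 kg remain.
Final trucks: [213,206] [206,203] [203,187] [184,175].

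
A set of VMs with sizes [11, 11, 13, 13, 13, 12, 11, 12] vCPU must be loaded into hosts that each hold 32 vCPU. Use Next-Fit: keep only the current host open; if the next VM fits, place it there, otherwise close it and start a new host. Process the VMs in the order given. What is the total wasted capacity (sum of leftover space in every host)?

11 vCPU → host 1 (remaining 21 vCPU)
11 vCPU → host 1 (remaining 10 vCPU)
13 vCPU → host 2 (remaining 19 vCPU)
13 vCPU → host 2 (remaining 6 vCPU)
13 vCPU → host 3 (remaining 19 vCPU)
12 vCPU → host 3 (remaining 7 vCPU)
11 vCPU → host 4 (remaining 21 vCPU)
12 vCPU → host 4 (remaining 9 vCPU)
4 hosts × 32 vCPU = 128 vCPU; used 96 vCPU; unused 32 vCPU.

32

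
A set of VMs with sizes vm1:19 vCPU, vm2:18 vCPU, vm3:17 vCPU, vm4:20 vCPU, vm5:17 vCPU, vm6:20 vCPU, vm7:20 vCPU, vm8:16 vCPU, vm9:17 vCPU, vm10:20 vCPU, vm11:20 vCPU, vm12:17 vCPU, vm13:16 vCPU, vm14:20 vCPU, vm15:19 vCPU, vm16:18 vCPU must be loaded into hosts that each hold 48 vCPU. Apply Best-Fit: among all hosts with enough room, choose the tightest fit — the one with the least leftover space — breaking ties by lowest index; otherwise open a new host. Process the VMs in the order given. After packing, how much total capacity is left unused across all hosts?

90

vm1 (19 vCPU) → host 1 (remaining 29 vCPU)
vm2 (18 vCPU) → host 1 (remaining 11 vCPU)
vm3 (17 vCPU) → host 2 (remaining 31 vCPU)
vm4 (20 vCPU) → host 2 (remaining 11 vCPU)
vm5 (17 vCPU) → host 3 (remaining 31 vCPU)
vm6 (20 vCPU) → host 3 (remaining 11 vCPU)
vm7 (20 vCPU) → host 4 (remaining 28 vCPU)
vm8 (16 vCPU) → host 4 (remaining 12 vCPU)
vm9 (17 vCPU) → host 5 (remaining 31 vCPU)
vm10 (20 vCPU) → host 5 (remaining 11 vCPU)
vm11 (20 vCPU) → host 6 (remaining 28 vCPU)
vm12 (17 vCPU) → host 6 (remaining 11 vCPU)
vm13 (16 vCPU) → host 7 (remaining 32 vCPU)
vm14 (20 vCPU) → host 7 (remaining 12 vCPU)
vm15 (19 vCPU) → host 8 (remaining 29 vCPU)
vm16 (18 vCPU) → host 8 (remaining 11 vCPU)
8 hosts × 48 vCPU = 384 vCPU; used 294 vCPU; unused 90 vCPU.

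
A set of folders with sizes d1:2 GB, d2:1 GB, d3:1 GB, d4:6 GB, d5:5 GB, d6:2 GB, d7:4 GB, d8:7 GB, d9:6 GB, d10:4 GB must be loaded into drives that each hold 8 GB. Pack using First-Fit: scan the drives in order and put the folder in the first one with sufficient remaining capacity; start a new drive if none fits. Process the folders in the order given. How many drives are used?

6 drives

d1 (2 GB) → drive 1 (remaining 6 GB)
d2 (1 GB) → drive 1 (remaining 5 GB)
d3 (1 GB) → drive 1 (remaining 4 GB)
d4 (6 GB) → drive 2 (remaining 2 GB)
d5 (5 GB) → drive 3 (remaining 3 GB)
d6 (2 GB) → drive 1 (remaining 2 GB)
d7 (4 GB) → drive 4 (remaining 4 GB)
d8 (7 GB) → drive 5 (remaining 1 GB)
d9 (6 GB) → drive 6 (remaining 2 GB)
d10 (4 GB) → drive 4 (remaining 0 GB)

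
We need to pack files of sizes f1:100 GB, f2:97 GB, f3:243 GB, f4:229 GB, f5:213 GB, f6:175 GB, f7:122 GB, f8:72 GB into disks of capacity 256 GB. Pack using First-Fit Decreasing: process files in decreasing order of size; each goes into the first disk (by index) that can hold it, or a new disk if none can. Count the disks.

Sorted descending: 243, 229, 213, 175, 122, 100, 97, 72.
Put 243 GB in disk 1; 13 GB remain.
Put 229 GB in disk 2; 27 GB remain.
Put 213 GB in disk 3; 43 GB remain.
Put 175 GB in disk 4; 81 GB remain.
Put 122 GB in disk 5; 134 GB remain.
Put 100 GB in disk 5; 34 GB remain.
Put 97 GB in disk 6; 159 GB remain.
Put 72 GB in disk 4; 9 GB remain.

6 disks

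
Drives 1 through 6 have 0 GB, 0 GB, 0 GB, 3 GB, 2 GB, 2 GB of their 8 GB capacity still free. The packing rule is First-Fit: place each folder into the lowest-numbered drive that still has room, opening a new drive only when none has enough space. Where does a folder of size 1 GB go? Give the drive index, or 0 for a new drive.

4

Drives with room: drive 4 (3 GB), drive 5 (2 GB), drive 6 (2 GB).
The first with room is drive 4.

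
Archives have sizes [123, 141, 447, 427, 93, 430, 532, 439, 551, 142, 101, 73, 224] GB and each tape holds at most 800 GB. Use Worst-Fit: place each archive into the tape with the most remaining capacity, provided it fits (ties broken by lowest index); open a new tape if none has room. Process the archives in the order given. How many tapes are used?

Put 123 GB in tape 1; 677 GB remain.
Put 141 GB in tape 1; 536 GB remain.
Put 447 GB in tape 1; 89 GB remain.
Put 427 GB in tape 2; 373 GB remain.
Put 93 GB in tape 2; 280 GB remain.
Put 430 GB in tape 3; 370 GB remain.
Put 532 GB in tape 4; 268 GB remain.
Put 439 GB in tape 5; 361 GB remain.
Put 551 GB in tape 6; 249 GB remain.
Put 142 GB in tape 3; 228 GB remain.
Put 101 GB in tape 5; 260 GB remain.
Put 73 GB in tape 2; 207 GB remain.
Put 224 GB in tape 4; 44 GB remain.

6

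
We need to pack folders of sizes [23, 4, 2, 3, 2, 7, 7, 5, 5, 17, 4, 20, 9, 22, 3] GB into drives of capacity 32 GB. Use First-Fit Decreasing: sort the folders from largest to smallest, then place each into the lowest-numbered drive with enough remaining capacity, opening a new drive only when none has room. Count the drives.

Sorted descending: 23, 22, 20, 17, 9, 7, 7, 5, 5, 4, 4, 3, 3, 2, 2.
drive 1: place 23 GB, 9 GB left
drive 2: place 22 GB, 10 GB left
drive 3: place 20 GB, 12 GB left
drive 4: place 17 GB, 15 GB left
drive 1: place 9 GB, 0 GB left
drive 2: place 7 GB, 3 GB left
drive 3: place 7 GB, 5 GB left
drive 3: place 5 GB, 0 GB left
drive 4: place 5 GB, 10 GB left
drive 4: place 4 GB, 6 GB left
drive 4: place 4 GB, 2 GB left
drive 2: place 3 GB, 0 GB left
drive 5: place 3 GB, 29 GB left
drive 4: place 2 GB, 0 GB left
drive 5: place 2 GB, 27 GB left

5 drives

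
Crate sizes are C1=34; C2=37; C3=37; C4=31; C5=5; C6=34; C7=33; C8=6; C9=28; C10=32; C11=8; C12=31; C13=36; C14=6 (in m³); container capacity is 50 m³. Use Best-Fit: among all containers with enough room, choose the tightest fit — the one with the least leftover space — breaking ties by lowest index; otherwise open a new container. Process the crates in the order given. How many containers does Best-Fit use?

10

C1 (34 m³) → container 1 (remaining 16 m³)
C2 (37 m³) → container 2 (remaining 13 m³)
C3 (37 m³) → container 3 (remaining 13 m³)
C4 (31 m³) → container 4 (remaining 19 m³)
C5 (5 m³) → container 2 (remaining 8 m³)
C6 (34 m³) → container 5 (remaining 16 m³)
C7 (33 m³) → container 6 (remaining 17 m³)
C8 (6 m³) → container 2 (remaining 2 m³)
C9 (28 m³) → container 7 (remaining 22 m³)
C10 (32 m³) → container 8 (remaining 18 m³)
C11 (8 m³) → container 3 (remaining 5 m³)
C12 (31 m³) → container 9 (remaining 19 m³)
C13 (36 m³) → container 10 (remaining 14 m³)
C14 (6 m³) → container 10 (remaining 8 m³)
Final containers: [34] [37,5,6] [37,8] [31] [34] [33] [28] [32] [31] [36,6].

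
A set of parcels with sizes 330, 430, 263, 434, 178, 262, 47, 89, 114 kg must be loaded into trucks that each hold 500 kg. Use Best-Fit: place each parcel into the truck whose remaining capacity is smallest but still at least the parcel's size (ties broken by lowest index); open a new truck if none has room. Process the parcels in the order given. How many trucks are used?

5

truck 1: place 330 kg, 170 kg left
truck 2: place 430 kg, 70 kg left
truck 3: place 263 kg, 237 kg left
truck 4: place 434 kg, 66 kg left
truck 3: place 178 kg, 59 kg left
truck 5: place 262 kg, 238 kg left
truck 3: place 47 kg, 12 kg left
truck 1: place 89 kg, 81 kg left
truck 5: place 114 kg, 124 kg left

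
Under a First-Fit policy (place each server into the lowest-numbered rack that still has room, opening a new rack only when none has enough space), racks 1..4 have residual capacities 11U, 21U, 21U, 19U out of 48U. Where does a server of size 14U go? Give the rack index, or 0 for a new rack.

2

Racks with room: rack 2 (21U), rack 3 (21U), rack 4 (19U).
The first with room is rack 2.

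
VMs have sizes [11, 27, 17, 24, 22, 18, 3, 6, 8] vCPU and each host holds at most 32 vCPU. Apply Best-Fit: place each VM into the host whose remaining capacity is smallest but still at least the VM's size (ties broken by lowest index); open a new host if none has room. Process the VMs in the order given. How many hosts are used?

Put 11 vCPU in host 1; 21 vCPU remain.
Put 27 vCPU in host 2; 5 vCPU remain.
Put 17 vCPU in host 1; 4 vCPU remain.
Put 24 vCPU in host 3; 8 vCPU remain.
Put 22 vCPU in host 4; 10 vCPU remain.
Put 18 vCPU in host 5; 14 vCPU remain.
Put 3 vCPU in host 1; 1 vCPU remain.
Put 6 vCPU in host 3; 2 vCPU remain.
Put 8 vCPU in host 4; 2 vCPU remain.

5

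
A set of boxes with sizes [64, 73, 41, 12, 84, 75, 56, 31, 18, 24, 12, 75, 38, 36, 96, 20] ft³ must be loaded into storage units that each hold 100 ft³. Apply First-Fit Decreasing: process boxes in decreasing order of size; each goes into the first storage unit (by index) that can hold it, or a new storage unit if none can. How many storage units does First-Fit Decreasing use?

8

Sorted descending: 96, 84, 75, 75, 73, 64, 56, 41, 38, 36, 31, 24, 20, 18, 12, 12.
storage unit 1: place 96 ft³, 4 ft³ left
storage unit 2: place 84 ft³, 16 ft³ left
storage unit 3: place 75 ft³, 25 ft³ left
storage unit 4: place 75 ft³, 25 ft³ left
storage unit 5: place 73 ft³, 27 ft³ left
storage unit 6: place 64 ft³, 36 ft³ left
storage unit 7: place 56 ft³, 44 ft³ left
storage unit 7: place 41 ft³, 3 ft³ left
storage unit 8: place 38 ft³, 62 ft³ left
storage unit 6: place 36 ft³, 0 ft³ left
storage unit 8: place 31 ft³, 31 ft³ left
storage unit 3: place 24 ft³, 1 ft³ left
storage unit 4: place 20 ft³, 5 ft³ left
storage unit 5: place 18 ft³, 9 ft³ left
storage unit 2: place 12 ft³, 4 ft³ left
storage unit 8: place 12 ft³, 19 ft³ left
Final storage units: [96] [84,12] [75,24] [75,20] [73,18] [64,36] [56,41] [38,31,12].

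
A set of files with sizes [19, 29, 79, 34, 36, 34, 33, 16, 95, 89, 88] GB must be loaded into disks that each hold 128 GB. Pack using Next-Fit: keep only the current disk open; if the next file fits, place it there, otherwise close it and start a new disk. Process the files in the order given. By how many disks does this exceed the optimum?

Next-Fit: [19,29,79] [34,36,34] [33,16] [95] [89] [88] → 6 disks.
Total size 552 GB; any packing needs at least ⌈552/128⌉ = 5 disks.
An optimal packing achieves that bound: [95,33] [89,36] [88,34] [79,34] [29,19,16] → 5 disks.
Excess: 6 − 5 = 1.

1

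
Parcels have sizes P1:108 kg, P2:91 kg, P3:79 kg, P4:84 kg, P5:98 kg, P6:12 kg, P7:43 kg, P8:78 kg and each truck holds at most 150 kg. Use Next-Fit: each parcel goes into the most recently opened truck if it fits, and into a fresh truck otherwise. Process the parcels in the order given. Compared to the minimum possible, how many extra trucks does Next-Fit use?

Next-Fit: [108] [91] [79] [84] [98,12] [43,78] → 6 trucks.
6 parcels exceed 75 kg (half the capacity), and no two of those can share a truck, so at least 6 trucks are needed.
So 6 is already optimal.

0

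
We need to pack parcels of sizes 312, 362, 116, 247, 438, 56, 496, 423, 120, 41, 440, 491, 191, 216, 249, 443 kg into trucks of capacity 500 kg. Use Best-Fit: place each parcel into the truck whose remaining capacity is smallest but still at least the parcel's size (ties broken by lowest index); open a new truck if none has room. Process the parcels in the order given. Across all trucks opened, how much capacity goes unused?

359

Put 312 kg in truck 1; 188 kg remain.
Put 362 kg in truck 2; 138 kg remain.
Put 116 kg in truck 2; 22 kg remain.
Put 247 kg in truck 3; 253 kg remain.
Put 438 kg in truck 4; 62 kg remain.
Put 56 kg in truck 4; 6 kg remain.
Put 496 kg in truck 5; 4 kg remain.
Put 423 kg in truck 6; 77 kg remain.
Put 120 kg in truck 1; 68 kg remain.
Put 41 kg in truck 1; 27 kg remain.
Put 440 kg in truck 7; 60 kg remain.
Put 491 kg in truck 8; 9 kg remain.
Put 191 kg in truck 3; 62 kg remain.
Put 216 kg in truck 9; 284 kg remain.
Put 249 kg in truck 9; 35 kg remain.
Put 443 kg in truck 10; 57 kg remain.
10 trucks × 500 kg = 5000 kg; used 4641 kg; unused 359 kg.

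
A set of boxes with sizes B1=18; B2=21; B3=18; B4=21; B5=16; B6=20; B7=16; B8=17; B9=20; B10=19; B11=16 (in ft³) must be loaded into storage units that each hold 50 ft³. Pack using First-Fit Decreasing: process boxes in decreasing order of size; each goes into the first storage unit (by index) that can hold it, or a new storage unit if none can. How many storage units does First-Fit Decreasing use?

Sorted descending: 21, 21, 20, 20, 19, 18, 18, 17, 16, 16, 16.
storage unit 1: place 21 ft³, 29 ft³ left
storage unit 1: place 21 ft³, 8 ft³ left
storage unit 2: place 20 ft³, 30 ft³ left
storage unit 2: place 20 ft³, 10 ft³ left
storage unit 3: place 19 ft³, 31 ft³ left
storage unit 3: place 18 ft³, 13 ft³ left
storage unit 4: place 18 ft³, 32 ft³ left
storage unit 4: place 17 ft³, 15 ft³ left
storage unit 5: place 16 ft³, 34 ft³ left
storage unit 5: place 16 ft³, 18 ft³ left
storage unit 5: place 16 ft³, 2 ft³ left

5 storage units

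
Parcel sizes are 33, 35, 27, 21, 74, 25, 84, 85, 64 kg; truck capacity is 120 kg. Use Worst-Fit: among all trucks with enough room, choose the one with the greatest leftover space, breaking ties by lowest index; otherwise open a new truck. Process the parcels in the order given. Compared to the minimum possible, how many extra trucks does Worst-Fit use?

1

Worst-Fit: [33,35,27,21] [74,25] [84] [85] [64] → 5 trucks.
Total size 448 kg; any packing needs at least ⌈448/120⌉ = 4 trucks.
An optimal packing achieves that bound: [85,35] [84,33] [74,27] [64,25,21] → 4 trucks.
Excess: 5 − 4 = 1.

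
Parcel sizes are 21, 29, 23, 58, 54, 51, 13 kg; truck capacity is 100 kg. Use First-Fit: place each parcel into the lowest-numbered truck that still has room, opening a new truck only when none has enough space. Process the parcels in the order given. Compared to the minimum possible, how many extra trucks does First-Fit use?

1

First-Fit: [21,29,23,13] [58] [54] [51] → 4 trucks.
Total size 249 kg; any packing needs at least ⌈249/100⌉ = 3 trucks.
An optimal packing achieves that bound: [58,29,13] [54,23,21] [51] → 3 trucks.
Excess: 4 − 3 = 1.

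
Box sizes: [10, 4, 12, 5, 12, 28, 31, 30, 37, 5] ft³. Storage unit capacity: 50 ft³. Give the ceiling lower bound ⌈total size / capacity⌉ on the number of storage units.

Total size = 10 + 4 + 12 + 5 + 12 + 28 + 31 + 30 + 37 + 5 = 174 ft³.
⌈174 / 50⌉ = 4.

4 storage units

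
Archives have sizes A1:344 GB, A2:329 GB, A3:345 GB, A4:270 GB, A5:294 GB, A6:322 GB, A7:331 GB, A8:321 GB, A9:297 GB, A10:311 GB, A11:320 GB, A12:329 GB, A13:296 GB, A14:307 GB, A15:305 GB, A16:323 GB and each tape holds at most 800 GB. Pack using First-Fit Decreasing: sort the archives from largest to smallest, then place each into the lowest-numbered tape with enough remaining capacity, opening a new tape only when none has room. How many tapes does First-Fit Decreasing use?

Sorted descending: 345, 344, 331, 329, 329, 323, 322, 321, 320, 311, 307, 305, 297, 296, 294, 270.
345 GB → tape 1 (remaining 455 GB)
344 GB → tape 1 (remaining 111 GB)
331 GB → tape 2 (remaining 469 GB)
329 GB → tape 2 (remaining 140 GB)
329 GB → tape 3 (remaining 471 GB)
323 GB → tape 3 (remaining 148 GB)
322 GB → tape 4 (remaining 478 GB)
321 GB → tape 4 (remaining 157 GB)
320 GB → tape 5 (remaining 480 GB)
311 GB → tape 5 (remaining 169 GB)
307 GB → tape 6 (remaining 493 GB)
305 GB → tape 6 (remaining 188 GB)
297 GB → tape 7 (remaining 503 GB)
296 GB → tape 7 (remaining 207 GB)
294 GB → tape 8 (remaining 506 GB)
270 GB → tape 8 (remaining 236 GB)
Final tapes: [345,344] [331,329] [329,323] [322,321] [320,311] [307,305] [297,296] [294,270].

8 tapes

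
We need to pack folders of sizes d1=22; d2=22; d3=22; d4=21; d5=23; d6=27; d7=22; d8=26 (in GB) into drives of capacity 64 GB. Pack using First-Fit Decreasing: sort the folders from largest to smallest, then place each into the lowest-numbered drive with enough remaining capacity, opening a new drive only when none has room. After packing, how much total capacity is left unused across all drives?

Sorted descending: 27, 26, 23, 22, 22, 22, 22, 21.
drive 1: place 27 GB, 37 GB left
drive 1: place 26 GB, 11 GB left
drive 2: place 23 GB, 41 GB left
drive 2: place 22 GB, 19 GB left
drive 3: place 22 GB, 42 GB left
drive 3: place 22 GB, 20 GB left
drive 4: place 22 GB, 42 GB left
drive 4: place 21 GB, 21 GB left
4 drives × 64 GB = 256 GB; used 185 GB; unused 71 GB.

71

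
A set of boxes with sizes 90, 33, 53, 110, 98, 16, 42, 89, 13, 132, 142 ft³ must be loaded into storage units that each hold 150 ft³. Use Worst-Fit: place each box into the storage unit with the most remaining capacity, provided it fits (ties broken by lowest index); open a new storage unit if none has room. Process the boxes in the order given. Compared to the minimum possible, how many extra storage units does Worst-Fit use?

1

Worst-Fit: [90,33] [53,16,42] [110] [98] [89,13] [132] [142] → 7 storage units.
Total size 818 ft³; any packing needs at least ⌈818/150⌉ = 6 storage units.
An optimal packing achieves that bound: [142] [132,16] [110,33] [98,42] [90,53] [89,13] → 6 storage units.
Excess: 7 − 6 = 1.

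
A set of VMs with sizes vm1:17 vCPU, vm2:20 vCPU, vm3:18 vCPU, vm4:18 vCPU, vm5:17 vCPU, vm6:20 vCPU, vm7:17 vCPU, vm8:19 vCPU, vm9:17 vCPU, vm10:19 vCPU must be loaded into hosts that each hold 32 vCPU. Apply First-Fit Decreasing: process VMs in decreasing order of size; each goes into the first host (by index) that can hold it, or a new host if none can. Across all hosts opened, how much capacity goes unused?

138

Sorted descending: 20, 20, 19, 19, 18, 18, 17, 17, 17, 17.
20 vCPU → host 1 (remaining 12 vCPU)
20 vCPU → host 2 (remaining 12 vCPU)
19 vCPU → host 3 (remaining 13 vCPU)
19 vCPU → host 4 (remaining 13 vCPU)
18 vCPU → host 5 (remaining 14 vCPU)
18 vCPU → host 6 (remaining 14 vCPU)
17 vCPU → host 7 (remaining 15 vCPU)
17 vCPU → host 8 (remaining 15 vCPU)
17 vCPU → host 9 (remaining 15 vCPU)
17 vCPU → host 10 (remaining 15 vCPU)
10 hosts × 32 vCPU = 320 vCPU; used 182 vCPU; unused 138 vCPU.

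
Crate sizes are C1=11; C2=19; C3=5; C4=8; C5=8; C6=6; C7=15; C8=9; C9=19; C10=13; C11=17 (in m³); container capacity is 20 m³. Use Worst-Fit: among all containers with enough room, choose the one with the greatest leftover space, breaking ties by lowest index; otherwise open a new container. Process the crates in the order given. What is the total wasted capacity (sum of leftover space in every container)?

30

Put C1 (11 m³) in container 1; 9 m³ remain.
Put C2 (19 m³) in container 2; 1 m³ remain.
Put C3 (5 m³) in container 1; 4 m³ remain.
Put C4 (8 m³) in container 3; 12 m³ remain.
Put C5 (8 m³) in container 3; 4 m³ remain.
Put C6 (6 m³) in container 4; 14 m³ remain.
Put C7 (15 m³) in container 5; 5 m³ remain.
Put C8 (9 m³) in container 4; 5 m³ remain.
Put C9 (19 m³) in container 6; 1 m³ remain.
Put C10 (13 m³) in container 7; 7 m³ remain.
Put C11 (17 m³) in container 8; 3 m³ remain.
8 containers × 20 m³ = 160 m³; used 130 m³; unused 30 m³.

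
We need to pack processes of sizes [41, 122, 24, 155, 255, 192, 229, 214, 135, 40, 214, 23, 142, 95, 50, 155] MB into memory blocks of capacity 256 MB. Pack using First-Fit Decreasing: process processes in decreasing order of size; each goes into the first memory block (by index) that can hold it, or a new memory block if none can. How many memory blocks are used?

10

Sorted descending: 255, 229, 214, 214, 192, 155, 155, 142, 135, 122, 95, 50, 41, 40, 24, 23.
Put 255 MB in memory block 1; 1 MB remain.
Put 229 MB in memory block 2; 27 MB remain.
Put 214 MB in memory block 3; 42 MB remain.
Put 214 MB in memory block 4; 42 MB remain.
Put 192 MB in memory block 5; 64 MB remain.
Put 155 MB in memory block 6; 101 MB remain.
Put 155 MB in memory block 7; 101 MB remain.
Put 142 MB in memory block 8; 114 MB remain.
Put 135 MB in memory block 9; 121 MB remain.
Put 122 MB in memory block 10; 134 MB remain.
Put 95 MB in memory block 6; 6 MB remain.
Put 50 MB in memory block 5; 14 MB remain.
Put 41 MB in memory block 3; 1 MB remain.
Put 40 MB in memory block 4; 2 MB remain.
Put 24 MB in memory block 2; 3 MB remain.
Put 23 MB in memory block 7; 78 MB remain.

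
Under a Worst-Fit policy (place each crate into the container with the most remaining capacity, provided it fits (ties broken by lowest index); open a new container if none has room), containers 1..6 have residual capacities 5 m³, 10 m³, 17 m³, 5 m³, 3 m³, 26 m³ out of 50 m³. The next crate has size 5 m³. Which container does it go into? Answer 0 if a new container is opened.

Containers with room: container 1 (5 m³), container 2 (10 m³), container 3 (17 m³), container 4 (5 m³), container 6 (26 m³).
Most room is container 6 with 26 m³ free.

6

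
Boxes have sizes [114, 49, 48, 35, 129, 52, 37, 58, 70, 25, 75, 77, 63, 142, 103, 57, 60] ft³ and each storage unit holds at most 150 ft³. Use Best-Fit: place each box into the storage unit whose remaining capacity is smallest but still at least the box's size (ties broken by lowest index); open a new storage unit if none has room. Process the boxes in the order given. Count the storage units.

storage unit 1: place 114 ft³, 36 ft³ left
storage unit 2: place 49 ft³, 101 ft³ left
storage unit 2: place 48 ft³, 53 ft³ left
storage unit 1: place 35 ft³, 1 ft³ left
storage unit 3: place 129 ft³, 21 ft³ left
storage unit 2: place 52 ft³, 1 ft³ left
storage unit 4: place 37 ft³, 113 ft³ left
storage unit 4: place 58 ft³, 55 ft³ left
storage unit 5: place 70 ft³, 80 ft³ left
storage unit 4: place 25 ft³, 30 ft³ left
storage unit 5: place 75 ft³, 5 ft³ left
storage unit 6: place 77 ft³, 73 ft³ left
storage unit 6: place 63 ft³, 10 ft³ left
storage unit 7: place 142 ft³, 8 ft³ left
storage unit 8: place 103 ft³, 47 ft³ left
storage unit 9: place 57 ft³, 93 ft³ left
storage unit 9: place 60 ft³, 33 ft³ left

9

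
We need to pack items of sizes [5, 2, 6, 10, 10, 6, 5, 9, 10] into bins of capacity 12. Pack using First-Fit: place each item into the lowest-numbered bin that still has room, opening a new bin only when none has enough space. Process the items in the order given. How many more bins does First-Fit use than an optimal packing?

First-Fit: [5,2,5] [6,6] [10] [10] [9] [10] → 6 bins.
Total size 63; any packing needs at least ⌈63/12⌉ = 6 bins.
So 6 is already optimal.

0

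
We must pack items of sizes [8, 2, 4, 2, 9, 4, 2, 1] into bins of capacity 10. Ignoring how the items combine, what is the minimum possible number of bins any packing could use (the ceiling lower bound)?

4 bins

Total size = 8 + 2 + 4 + 2 + 9 + 4 + 2 + 1 = 32.
⌈32 / 10⌉ = 4.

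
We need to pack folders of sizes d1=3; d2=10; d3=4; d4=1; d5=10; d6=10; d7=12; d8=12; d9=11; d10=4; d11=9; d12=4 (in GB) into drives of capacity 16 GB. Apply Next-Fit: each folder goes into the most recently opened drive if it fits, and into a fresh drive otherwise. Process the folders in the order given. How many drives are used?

Put d1 (3 GB) in drive 1; 13 GB remain.
Put d2 (10 GB) in drive 1; 3 GB remain.
Put d3 (4 GB) in drive 2; 12 GB remain.
Put d4 (1 GB) in drive 2; 11 GB remain.
Put d5 (10 GB) in drive 2; 1 GB remain.
Put d6 (10 GB) in drive 3; 6 GB remain.
Put d7 (12 GB) in drive 4; 4 GB remain.
Put d8 (12 GB) in drive 5; 4 GB remain.
Put d9 (11 GB) in drive 6; 5 GB remain.
Put d10 (4 GB) in drive 6; 1 GB remain.
Put d11 (9 GB) in drive 7; 7 GB remain.
Put d12 (4 GB) in drive 7; 3 GB remain.
Final drives: [3,10] [4,1,10] [10] [12] [12] [11,4] [9,4].

7 drives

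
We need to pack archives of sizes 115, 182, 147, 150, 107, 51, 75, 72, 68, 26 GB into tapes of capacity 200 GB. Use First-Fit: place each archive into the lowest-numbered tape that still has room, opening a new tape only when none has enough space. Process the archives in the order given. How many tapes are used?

115 GB → tape 1 (remaining 85 GB)
182 GB → tape 2 (remaining 18 GB)
147 GB → tape 3 (remaining 53 GB)
150 GB → tape 4 (remaining 50 GB)
107 GB → tape 5 (remaining 93 GB)
51 GB → tape 1 (remaining 34 GB)
75 GB → tape 5 (remaining 18 GB)
72 GB → tape 6 (remaining 128 GB)
68 GB → tape 6 (remaining 60 GB)
26 GB → tape 1 (remaining 8 GB)
Final tapes: [115,51,26] [182] [147] [150] [107,75] [72,68].

6 tapes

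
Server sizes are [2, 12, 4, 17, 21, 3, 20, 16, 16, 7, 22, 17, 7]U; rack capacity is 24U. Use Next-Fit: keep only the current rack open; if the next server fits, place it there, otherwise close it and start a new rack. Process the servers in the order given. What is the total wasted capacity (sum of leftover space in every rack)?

28

2U → rack 1 (remaining 22U)
12U → rack 1 (remaining 10U)
4U → rack 1 (remaining 6U)
17U → rack 2 (remaining 7U)
21U → rack 3 (remaining 3U)
3U → rack 3 (remaining 0U)
20U → rack 4 (remaining 4U)
16U → rack 5 (remaining 8U)
16U → rack 6 (remaining 8U)
7U → rack 6 (remaining 1U)
22U → rack 7 (remaining 2U)
17U → rack 8 (remaining 7U)
7U → rack 8 (remaining 0U)
8 racks × 24U = 192U; used 164U; unused 28U.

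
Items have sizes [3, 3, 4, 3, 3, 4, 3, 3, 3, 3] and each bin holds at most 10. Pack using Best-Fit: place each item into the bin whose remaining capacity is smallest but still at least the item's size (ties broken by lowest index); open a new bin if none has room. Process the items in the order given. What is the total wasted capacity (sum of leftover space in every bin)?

bin 1: place 3, 7 left
bin 1: place 3, 4 left
bin 1: place 4, 0 left
bin 2: place 3, 7 left
bin 2: place 3, 4 left
bin 2: place 4, 0 left
bin 3: place 3, 7 left
bin 3: place 3, 4 left
bin 3: place 3, 1 left
bin 4: place 3, 7 left
4 bins × 10 = 40; used 32; unused 8.

8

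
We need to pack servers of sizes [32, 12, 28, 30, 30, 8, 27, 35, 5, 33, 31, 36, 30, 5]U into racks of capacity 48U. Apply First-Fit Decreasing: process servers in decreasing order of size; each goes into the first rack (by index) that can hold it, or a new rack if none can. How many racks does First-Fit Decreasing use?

10 racks

Sorted descending: 36, 35, 33, 32, 31, 30, 30, 30, 28, 27, 12, 8, 5, 5.
36U → rack 1 (remaining 12U)
35U → rack 2 (remaining 13U)
33U → rack 3 (remaining 15U)
32U → rack 4 (remaining 16U)
31U → rack 5 (remaining 17U)
30U → rack 6 (remaining 18U)
30U → rack 7 (remaining 18U)
30U → rack 8 (remaining 18U)
28U → rack 9 (remaining 20U)
27U → rack 10 (remaining 21U)
12U → rack 1 (remaining 0U)
8U → rack 2 (remaining 5U)
5U → rack 2 (remaining 0U)
5U → rack 3 (remaining 10U)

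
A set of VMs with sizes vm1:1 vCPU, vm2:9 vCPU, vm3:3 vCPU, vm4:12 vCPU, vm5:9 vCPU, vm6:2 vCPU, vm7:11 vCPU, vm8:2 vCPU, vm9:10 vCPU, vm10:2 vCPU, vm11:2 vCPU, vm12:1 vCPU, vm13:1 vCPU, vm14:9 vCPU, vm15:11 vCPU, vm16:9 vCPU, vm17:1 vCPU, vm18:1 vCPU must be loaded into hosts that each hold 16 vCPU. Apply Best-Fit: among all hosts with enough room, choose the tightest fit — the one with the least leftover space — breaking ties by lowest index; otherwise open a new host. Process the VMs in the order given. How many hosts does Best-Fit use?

Put vm1 (1 vCPU) in host 1; 15 vCPU remain.
Put vm2 (9 vCPU) in host 1; 6 vCPU remain.
Put vm3 (3 vCPU) in host 1; 3 vCPU remain.
Put vm4 (12 vCPU) in host 2; 4 vCPU remain.
Put vm5 (9 vCPU) in host 3; 7 vCPU remain.
Put vm6 (2 vCPU) in host 1; 1 vCPU remain.
Put vm7 (11 vCPU) in host 4; 5 vCPU remain.
Put vm8 (2 vCPU) in host 2; 2 vCPU remain.
Put vm9 (10 vCPU) in host 5; 6 vCPU remain.
Put vm10 (2 vCPU) in host 2; 0 vCPU remain.
Put vm11 (2 vCPU) in host 4; 3 vCPU remain.
Put vm12 (1 vCPU) in host 1; 0 vCPU remain.
Put vm13 (1 vCPU) in host 4; 2 vCPU remain.
Put vm14 (9 vCPU) in host 6; 7 vCPU remain.
Put vm15 (11 vCPU) in host 7; 5 vCPU remain.
Put vm16 (9 vCPU) in host 8; 7 vCPU remain.
Put vm17 (1 vCPU) in host 4; 1 vCPU remain.
Put vm18 (1 vCPU) in host 4; 0 vCPU remain.

8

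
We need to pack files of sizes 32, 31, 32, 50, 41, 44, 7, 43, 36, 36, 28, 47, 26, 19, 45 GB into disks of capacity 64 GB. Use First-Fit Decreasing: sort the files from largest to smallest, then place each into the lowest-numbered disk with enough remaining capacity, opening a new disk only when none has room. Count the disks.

10

Sorted descending: 50, 47, 45, 44, 43, 41, 36, 36, 32, 32, 31, 28, 26, 19, 7.
50 GB → disk 1 (remaining 14 GB)
47 GB → disk 2 (remaining 17 GB)
45 GB → disk 3 (remaining 19 GB)
44 GB → disk 4 (remaining 20 GB)
43 GB → disk 5 (remaining 21 GB)
41 GB → disk 6 (remaining 23 GB)
36 GB → disk 7 (remaining 28 GB)
36 GB → disk 8 (remaining 28 GB)
32 GB → disk 9 (remaining 32 GB)
32 GB → disk 9 (remaining 0 GB)
31 GB → disk 10 (remaining 33 GB)
28 GB → disk 7 (remaining 0 GB)
26 GB → disk 8 (remaining 2 GB)
19 GB → disk 3 (remaining 0 GB)
7 GB → disk 1 (remaining 7 GB)
Final disks: [50,7] [47] [45,19] [44] [43] [41] [36,28] [36,26] [32,32] [31].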